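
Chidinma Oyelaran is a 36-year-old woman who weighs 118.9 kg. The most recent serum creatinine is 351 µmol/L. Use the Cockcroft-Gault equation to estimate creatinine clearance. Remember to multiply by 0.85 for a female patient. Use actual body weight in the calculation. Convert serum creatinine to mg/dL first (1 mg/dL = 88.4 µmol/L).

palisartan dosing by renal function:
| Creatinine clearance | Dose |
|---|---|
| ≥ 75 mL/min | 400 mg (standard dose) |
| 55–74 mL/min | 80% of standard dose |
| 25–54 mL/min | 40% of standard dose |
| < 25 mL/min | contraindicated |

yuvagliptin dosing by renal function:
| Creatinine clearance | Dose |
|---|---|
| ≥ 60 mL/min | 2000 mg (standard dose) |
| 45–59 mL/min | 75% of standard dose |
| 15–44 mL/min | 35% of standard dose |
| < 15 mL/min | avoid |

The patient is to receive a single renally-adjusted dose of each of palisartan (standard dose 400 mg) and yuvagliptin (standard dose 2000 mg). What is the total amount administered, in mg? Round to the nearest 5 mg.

SCr = 351 / 88.4 = 3.971 mg/dL
CrCl = (140 − 36) × 118.9 / (72 × 3.971) × 0.85 = 12365.6 / 285.91 × 0.85 ≈ 36.8 mL/min
CrCl ≈ 37 mL/min.
palisartan: 25–54 mL/min → 40% of 400 mg = 160 mg.
yuvagliptin: 15–44 mL/min → 35% of 2000 mg = 700 mg.
Total = 160 + 700 = 860 mg.

860 mg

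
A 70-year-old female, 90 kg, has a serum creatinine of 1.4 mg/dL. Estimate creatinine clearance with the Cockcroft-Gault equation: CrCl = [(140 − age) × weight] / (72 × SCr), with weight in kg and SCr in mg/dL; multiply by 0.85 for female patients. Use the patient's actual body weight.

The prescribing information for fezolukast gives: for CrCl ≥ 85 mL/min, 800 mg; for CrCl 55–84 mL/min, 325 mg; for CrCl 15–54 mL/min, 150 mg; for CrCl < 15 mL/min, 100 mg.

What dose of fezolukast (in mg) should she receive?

CrCl = (140 − 70) × 90 / (72 × 1.4) × 0.85 = 6300.0 / 100.80 × 0.85 ≈ 53.1 mL/min
CrCl ≈ 53 mL/min → bracket 15–54 mL/min.
Dose for this bracket: 150 mg.

150 mg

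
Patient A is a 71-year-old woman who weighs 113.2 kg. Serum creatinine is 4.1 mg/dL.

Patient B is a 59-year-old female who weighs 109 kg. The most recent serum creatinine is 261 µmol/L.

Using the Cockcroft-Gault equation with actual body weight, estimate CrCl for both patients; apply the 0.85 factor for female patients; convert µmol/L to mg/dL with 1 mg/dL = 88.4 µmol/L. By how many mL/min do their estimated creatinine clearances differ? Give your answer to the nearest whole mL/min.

13 mL/min

Patient A: CrCl = (140 − 71) × 113.2 / (72 × 4.1) × 0.85 = 7810.8 / 295.20 × 0.85 ≈ 22.5 mL/min
Patient B: SCr = 261 / 88.4 = 2.952 mg/dL
Patient B: CrCl = (140 − 59) × 109 / (72 × 2.952) × 0.85 = 8829.0 / 212.54 × 0.85 ≈ 35.3 mL/min
|22.5 − 35.3| = 12.8 mL/min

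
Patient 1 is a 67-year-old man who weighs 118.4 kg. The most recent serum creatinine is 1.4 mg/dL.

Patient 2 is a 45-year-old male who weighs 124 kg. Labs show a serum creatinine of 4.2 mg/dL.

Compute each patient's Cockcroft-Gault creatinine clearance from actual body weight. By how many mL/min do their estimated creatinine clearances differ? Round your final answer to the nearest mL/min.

47 mL/min

Patient 1: CrCl = (140 − 67) × 118.4 / (72 × 1.4) = 8643.2 / 100.80 ≈ 85.7 mL/min
Patient 2: CrCl = (140 − 45) × 124 / (72 × 4.2) = 11780.0 / 302.40 ≈ 39.0 mL/min
|85.7 − 39.0| = 46.7 mL/min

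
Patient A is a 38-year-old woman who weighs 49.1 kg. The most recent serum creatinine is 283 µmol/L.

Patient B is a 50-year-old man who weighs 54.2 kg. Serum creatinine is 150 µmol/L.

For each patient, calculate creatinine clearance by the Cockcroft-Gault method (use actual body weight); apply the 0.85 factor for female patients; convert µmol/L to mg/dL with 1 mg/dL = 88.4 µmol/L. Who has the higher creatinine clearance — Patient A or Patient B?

Patient A: SCr = 283 / 88.4 = 3.201 mg/dL
Patient A: CrCl = (140 − 38) × 49.1 / (72 × 3.201) × 0.85 = 5008.2 / 230.47 × 0.85 ≈ 18.5 mL/min
Patient B: SCr = 150 / 88.4 = 1.697 mg/dL
Patient B: CrCl = (140 − 50) × 54.2 / (72 × 1.697) = 4878.0 / 122.18 ≈ 39.9 mL/min
18.5 vs 39.9 mL/min → Patient B is higher.

Patient B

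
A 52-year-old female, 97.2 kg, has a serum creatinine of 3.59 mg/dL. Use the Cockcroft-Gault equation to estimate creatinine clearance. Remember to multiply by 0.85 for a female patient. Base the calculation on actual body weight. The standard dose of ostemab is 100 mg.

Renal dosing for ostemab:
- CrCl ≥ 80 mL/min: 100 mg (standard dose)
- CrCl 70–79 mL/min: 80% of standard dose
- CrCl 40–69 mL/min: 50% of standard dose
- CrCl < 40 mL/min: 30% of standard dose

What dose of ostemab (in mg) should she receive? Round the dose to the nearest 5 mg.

30 mg

CrCl = (140 − 52) × 97.2 / (72 × 3.59) × 0.85 = 8553.6 / 258.48 × 0.85 ≈ 28.1 mL/min
CrCl ≈ 28 mL/min → bracket < 40 mL/min.
30% of 100 mg = 30 mg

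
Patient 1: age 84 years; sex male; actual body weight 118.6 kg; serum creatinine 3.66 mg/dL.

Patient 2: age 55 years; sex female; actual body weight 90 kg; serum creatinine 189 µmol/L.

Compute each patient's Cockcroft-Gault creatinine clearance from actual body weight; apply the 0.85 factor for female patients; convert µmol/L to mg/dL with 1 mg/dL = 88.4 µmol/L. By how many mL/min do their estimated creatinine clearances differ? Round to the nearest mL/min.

17 mL/min

Patient 1: CrCl = (140 − 84) × 118.6 / (72 × 3.66) = 6641.6 / 263.52 ≈ 25.2 mL/min
Patient 2: SCr = 189 / 88.4 = 2.138 mg/dL
Patient 2: CrCl = (140 − 55) × 90 / (72 × 2.138) × 0.85 = 7650.0 / 153.94 × 0.85 ≈ 42.2 mL/min
|25.2 − 42.2| = 17.0 mL/min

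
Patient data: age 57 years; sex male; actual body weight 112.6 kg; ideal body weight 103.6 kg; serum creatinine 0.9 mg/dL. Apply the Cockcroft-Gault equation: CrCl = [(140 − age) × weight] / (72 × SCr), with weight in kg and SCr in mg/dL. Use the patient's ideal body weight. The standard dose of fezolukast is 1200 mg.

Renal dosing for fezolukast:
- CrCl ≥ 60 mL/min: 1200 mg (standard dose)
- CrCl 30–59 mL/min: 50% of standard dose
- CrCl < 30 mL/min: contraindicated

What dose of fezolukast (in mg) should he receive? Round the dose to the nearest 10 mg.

1200 mg

CrCl = (140 − 57) × 103.6 / (72 × 0.9) = 8598.8 / 64.80 ≈ 132.7 mL/min
CrCl ≈ 133 mL/min → bracket ≥ 60 mL/min.
100% of 1200 mg = 1200 mg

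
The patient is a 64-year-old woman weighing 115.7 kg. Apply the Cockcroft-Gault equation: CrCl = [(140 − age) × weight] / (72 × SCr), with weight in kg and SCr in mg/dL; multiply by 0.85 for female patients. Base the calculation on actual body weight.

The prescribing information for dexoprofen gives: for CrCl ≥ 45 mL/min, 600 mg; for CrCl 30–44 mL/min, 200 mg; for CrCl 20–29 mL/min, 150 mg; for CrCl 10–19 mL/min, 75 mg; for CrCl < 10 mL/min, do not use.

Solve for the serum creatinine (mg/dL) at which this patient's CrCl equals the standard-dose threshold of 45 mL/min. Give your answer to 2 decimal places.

Standard dose requires CrCl ≥ 45 mL/min.
Set (140 − 64) × 115.7 × 0.85 / (72 × SCr) = 45
SCr = (140 − 64) × 115.7 × 0.85 / (72 × 45) = 2.307 mg/dL

2.31 mg/dL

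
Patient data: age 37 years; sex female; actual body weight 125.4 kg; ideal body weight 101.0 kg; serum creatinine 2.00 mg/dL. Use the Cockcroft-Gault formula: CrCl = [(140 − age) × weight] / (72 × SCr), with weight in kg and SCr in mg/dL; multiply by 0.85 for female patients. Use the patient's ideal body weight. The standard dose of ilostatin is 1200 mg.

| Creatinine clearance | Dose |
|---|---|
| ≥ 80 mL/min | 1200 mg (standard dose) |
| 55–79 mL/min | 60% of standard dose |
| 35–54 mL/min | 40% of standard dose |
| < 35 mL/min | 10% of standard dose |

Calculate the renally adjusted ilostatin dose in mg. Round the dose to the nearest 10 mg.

CrCl = (140 − 37) × 101 / (72 × 2) × 0.85 = 10403.0 / 144.00 × 0.85 ≈ 61.4 mL/min
CrCl ≈ 61 mL/min → bracket 55–79 mL/min.
60% of 1200 mg = 720 mg

720 mg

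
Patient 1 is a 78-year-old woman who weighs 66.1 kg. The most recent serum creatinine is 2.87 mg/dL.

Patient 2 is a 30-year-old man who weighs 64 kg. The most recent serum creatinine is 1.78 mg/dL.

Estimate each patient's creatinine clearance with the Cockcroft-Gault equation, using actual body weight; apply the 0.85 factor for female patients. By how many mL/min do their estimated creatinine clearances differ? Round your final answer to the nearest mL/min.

38 mL/min

Patient 1: CrCl = (140 − 78) × 66.1 / (72 × 2.87) × 0.85 = 4098.2 / 206.64 × 0.85 ≈ 16.9 mL/min
Patient 2: CrCl = (140 − 30) × 64 / (72 × 1.78) = 7040.0 / 128.16 ≈ 54.9 mL/min
|16.9 − 54.9| = 38.0 mL/min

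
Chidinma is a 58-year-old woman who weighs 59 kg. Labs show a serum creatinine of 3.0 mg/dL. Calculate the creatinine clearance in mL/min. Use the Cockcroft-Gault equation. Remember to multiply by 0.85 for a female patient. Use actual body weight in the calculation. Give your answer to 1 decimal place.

CrCl = (140 − 58) × 59 / (72 × 3) × 0.85 = 4838.0 / 216.00 × 0.85 ≈ 19.0 mL/min

19.0 mL/min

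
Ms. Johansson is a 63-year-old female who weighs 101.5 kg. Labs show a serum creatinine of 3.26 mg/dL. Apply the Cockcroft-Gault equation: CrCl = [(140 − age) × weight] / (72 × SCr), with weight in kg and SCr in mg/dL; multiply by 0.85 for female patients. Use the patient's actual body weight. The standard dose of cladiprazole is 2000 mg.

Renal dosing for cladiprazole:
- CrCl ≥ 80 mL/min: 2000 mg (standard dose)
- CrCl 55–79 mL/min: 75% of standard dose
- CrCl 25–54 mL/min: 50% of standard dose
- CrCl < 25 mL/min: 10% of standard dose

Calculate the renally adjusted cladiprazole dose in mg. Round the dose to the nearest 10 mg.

1000 mg

CrCl = (140 − 63) × 101.5 / (72 × 3.26) × 0.85 = 7815.5 / 234.72 × 0.85 ≈ 28.3 mL/min
CrCl ≈ 28 mL/min → bracket 25–54 mL/min.
50% of 2000 mg = 1000 mg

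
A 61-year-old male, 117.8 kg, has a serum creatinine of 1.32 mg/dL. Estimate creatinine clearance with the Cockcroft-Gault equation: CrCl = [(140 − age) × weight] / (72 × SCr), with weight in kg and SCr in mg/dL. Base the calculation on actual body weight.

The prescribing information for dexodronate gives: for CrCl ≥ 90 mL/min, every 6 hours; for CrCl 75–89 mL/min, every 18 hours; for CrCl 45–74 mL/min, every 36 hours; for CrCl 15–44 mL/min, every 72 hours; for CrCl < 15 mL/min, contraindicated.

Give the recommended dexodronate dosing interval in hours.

every 6 hours

CrCl = (140 − 61) × 117.8 / (72 × 1.32) = 9306.2 / 95.04 ≈ 97.9 mL/min
CrCl ≈ 98 mL/min → bracket ≥ 90 mL/min → every 6 hours.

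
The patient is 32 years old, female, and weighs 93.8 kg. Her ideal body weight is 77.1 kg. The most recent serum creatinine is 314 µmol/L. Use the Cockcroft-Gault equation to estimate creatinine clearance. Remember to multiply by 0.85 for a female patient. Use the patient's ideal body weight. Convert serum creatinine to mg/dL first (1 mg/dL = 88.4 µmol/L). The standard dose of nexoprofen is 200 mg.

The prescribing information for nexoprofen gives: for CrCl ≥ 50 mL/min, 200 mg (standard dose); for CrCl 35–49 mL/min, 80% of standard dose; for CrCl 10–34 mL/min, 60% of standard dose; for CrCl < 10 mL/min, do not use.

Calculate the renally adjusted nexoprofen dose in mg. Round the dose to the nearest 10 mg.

SCr = 314 / 88.4 = 3.552 mg/dL
CrCl = (140 − 32) × 77.1 / (72 × 3.552) × 0.85 = 8326.8 / 255.74 × 0.85 ≈ 27.7 mL/min
CrCl ≈ 28 mL/min → bracket 10–34 mL/min.
60% of 200 mg = 120 mg

120 mg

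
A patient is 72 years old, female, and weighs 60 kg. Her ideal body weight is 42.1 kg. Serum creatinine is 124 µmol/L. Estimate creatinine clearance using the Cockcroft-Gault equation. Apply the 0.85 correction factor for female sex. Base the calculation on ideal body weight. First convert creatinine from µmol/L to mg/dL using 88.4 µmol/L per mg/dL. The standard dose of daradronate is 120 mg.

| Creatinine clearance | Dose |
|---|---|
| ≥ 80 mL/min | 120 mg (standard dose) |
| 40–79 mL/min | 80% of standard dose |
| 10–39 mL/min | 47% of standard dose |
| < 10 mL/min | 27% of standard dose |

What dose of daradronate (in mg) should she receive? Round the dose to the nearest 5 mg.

55 mg

SCr = 124 / 88.4 = 1.403 mg/dL
CrCl = (140 − 72) × 42.1 / (72 × 1.403) × 0.85 = 2862.8 / 101.02 × 0.85 ≈ 24.1 mL/min
CrCl ≈ 24 mL/min → bracket 10–39 mL/min.
47% of 120 mg = 56.4 mg → 55 mg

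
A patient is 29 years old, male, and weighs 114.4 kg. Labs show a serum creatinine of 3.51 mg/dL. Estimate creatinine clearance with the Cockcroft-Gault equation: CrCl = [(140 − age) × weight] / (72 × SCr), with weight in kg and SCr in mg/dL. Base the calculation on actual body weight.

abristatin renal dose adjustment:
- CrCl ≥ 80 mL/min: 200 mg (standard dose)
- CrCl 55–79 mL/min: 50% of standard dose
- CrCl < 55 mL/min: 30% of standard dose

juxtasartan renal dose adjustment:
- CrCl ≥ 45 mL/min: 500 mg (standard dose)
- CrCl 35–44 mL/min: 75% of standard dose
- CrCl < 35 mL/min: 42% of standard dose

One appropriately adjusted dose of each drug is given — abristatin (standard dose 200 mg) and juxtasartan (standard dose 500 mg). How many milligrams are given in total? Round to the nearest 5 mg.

560 mg

CrCl = (140 − 29) × 114.4 / (72 × 3.51) = 12698.4 / 252.72 ≈ 50.2 mL/min
CrCl ≈ 50 mL/min.
abristatin: < 55 mL/min → 30% of 200 mg = 60 mg.
juxtasartan: ≥ 45 mL/min → 100% of 500 mg = 500 mg.
Total = 60 + 500 = 560 mg.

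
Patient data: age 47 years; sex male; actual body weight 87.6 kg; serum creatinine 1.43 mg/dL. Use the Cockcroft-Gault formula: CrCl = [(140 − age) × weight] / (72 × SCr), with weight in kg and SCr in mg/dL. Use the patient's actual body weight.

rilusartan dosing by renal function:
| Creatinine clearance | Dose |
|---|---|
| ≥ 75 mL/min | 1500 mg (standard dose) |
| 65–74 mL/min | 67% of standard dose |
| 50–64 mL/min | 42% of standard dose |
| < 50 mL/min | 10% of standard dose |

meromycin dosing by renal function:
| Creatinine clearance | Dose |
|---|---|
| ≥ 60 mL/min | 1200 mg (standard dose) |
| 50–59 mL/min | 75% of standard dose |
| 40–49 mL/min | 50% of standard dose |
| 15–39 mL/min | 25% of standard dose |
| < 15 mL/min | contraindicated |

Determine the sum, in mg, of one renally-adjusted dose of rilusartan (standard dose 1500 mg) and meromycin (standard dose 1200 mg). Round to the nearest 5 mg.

2700 mg

CrCl = (140 − 47) × 87.6 / (72 × 1.43) = 8146.8 / 102.96 ≈ 79.1 mL/min
CrCl ≈ 79 mL/min.
rilusartan: ≥ 75 mL/min → 100% of 1500 mg = 1500 mg.
meromycin: ≥ 60 mL/min → 100% of 1200 mg = 1200 mg.
Total = 1500 + 1200 = 2700 mg.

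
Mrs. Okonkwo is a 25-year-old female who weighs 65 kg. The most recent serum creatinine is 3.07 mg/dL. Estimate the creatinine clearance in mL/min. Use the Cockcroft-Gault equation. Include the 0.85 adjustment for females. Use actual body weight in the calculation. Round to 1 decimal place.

28.7 mL/min

CrCl = (140 − 25) × 65 / (72 × 3.07) × 0.85 = 7475.0 / 221.04 × 0.85 ≈ 28.7 mL/min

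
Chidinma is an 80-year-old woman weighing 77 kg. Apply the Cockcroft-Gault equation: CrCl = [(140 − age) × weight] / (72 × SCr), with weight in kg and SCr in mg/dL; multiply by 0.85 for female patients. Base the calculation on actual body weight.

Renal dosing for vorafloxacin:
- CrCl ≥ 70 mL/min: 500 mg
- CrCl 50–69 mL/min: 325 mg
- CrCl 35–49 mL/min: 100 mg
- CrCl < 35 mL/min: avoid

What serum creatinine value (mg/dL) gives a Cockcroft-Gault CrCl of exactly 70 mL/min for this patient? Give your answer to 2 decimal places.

0.78 mg/dL

Standard dose requires CrCl ≥ 70 mL/min.
Set (140 − 80) × 77 × 0.85 / (72 × SCr) = 70
SCr = (140 − 80) × 77 × 0.85 / (72 × 70) = 0.779 mg/dL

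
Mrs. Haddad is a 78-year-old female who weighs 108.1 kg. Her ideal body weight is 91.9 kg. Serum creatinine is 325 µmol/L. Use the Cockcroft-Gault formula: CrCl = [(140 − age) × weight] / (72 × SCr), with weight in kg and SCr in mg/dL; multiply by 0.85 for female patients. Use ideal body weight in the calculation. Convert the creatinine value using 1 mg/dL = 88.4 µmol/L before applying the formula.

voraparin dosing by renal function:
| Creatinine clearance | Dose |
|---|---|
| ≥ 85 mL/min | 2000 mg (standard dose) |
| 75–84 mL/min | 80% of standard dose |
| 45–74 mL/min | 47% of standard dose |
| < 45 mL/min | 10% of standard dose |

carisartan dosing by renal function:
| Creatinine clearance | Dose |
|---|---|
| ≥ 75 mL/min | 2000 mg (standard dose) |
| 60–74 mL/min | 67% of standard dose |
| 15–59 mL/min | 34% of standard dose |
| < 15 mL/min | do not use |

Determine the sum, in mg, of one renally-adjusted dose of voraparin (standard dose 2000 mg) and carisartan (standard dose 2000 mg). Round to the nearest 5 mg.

SCr = 325 / 88.4 = 3.676 mg/dL
CrCl = (140 − 78) × 91.9 / (72 × 3.676) × 0.85 = 5697.8 / 264.67 × 0.85 ≈ 18.3 mL/min
CrCl ≈ 18 mL/min.
voraparin: < 45 mL/min → 10% of 2000 mg = 200 mg.
carisartan: 15–59 mL/min → 34% of 2000 mg = 680 mg.
Total = 200 + 680 = 880 mg.

880 mg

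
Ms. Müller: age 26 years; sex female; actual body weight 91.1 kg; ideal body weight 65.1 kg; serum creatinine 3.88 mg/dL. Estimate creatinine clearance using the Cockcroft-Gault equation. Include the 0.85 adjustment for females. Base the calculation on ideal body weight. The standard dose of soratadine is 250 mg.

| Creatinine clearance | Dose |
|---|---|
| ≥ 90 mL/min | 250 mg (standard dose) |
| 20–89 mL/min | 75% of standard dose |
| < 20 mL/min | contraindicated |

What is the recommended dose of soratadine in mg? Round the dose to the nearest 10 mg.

CrCl = (140 − 26) × 65.1 / (72 × 3.88) × 0.85 = 7421.4 / 279.36 × 0.85 ≈ 22.6 mL/min
CrCl ≈ 23 mL/min → bracket 20–89 mL/min.
75% of 250 mg = 187.5 mg → 190 mg

190 mg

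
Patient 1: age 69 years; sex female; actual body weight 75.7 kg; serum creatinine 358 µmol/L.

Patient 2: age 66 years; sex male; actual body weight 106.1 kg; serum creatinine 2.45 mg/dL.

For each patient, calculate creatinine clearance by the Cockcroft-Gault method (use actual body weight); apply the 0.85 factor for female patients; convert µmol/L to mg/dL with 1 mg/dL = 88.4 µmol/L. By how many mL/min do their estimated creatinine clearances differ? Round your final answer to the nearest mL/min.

Patient 1: SCr = 358 / 88.4 = 4.05 mg/dL
Patient 1: CrCl = (140 − 69) × 75.7 / (72 × 4.05) × 0.85 = 5374.7 / 291.60 × 0.85 ≈ 15.7 mL/min
Patient 2: CrCl = (140 − 66) × 106.1 / (72 × 2.45) = 7851.4 / 176.40 ≈ 44.5 mL/min
|15.7 − 44.5| = 28.8 mL/min

29 mL/min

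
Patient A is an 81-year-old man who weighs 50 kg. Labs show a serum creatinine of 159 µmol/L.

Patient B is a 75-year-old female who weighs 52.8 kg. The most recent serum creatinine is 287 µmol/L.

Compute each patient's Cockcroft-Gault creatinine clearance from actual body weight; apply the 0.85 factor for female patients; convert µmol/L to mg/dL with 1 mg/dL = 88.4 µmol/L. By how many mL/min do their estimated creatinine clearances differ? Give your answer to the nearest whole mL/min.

10 mL/min

Patient A: SCr = 159 / 88.4 = 1.799 mg/dL
Patient A: CrCl = (140 − 81) × 50 / (72 × 1.799) = 2950.0 / 129.53 ≈ 22.8 mL/min
Patient B: SCr = 287 / 88.4 = 3.247 mg/dL
Patient B: CrCl = (140 − 75) × 52.8 / (72 × 3.247) × 0.85 = 3432.0 / 233.78 × 0.85 ≈ 12.5 mL/min
|22.8 − 12.5| = 10.3 mL/min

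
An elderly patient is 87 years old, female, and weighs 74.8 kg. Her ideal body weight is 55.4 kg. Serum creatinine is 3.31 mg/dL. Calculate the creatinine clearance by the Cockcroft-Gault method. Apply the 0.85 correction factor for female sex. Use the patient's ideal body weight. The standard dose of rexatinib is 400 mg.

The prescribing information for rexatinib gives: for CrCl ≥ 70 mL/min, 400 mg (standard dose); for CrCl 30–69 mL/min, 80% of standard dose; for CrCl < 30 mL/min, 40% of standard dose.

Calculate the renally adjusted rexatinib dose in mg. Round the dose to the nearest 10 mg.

CrCl = (140 − 87) × 55.4 / (72 × 3.31) × 0.85 = 2936.2 / 238.32 × 0.85 ≈ 10.5 mL/min
CrCl ≈ 10 mL/min → bracket < 30 mL/min.
40% of 400 mg = 160 mg

160 mg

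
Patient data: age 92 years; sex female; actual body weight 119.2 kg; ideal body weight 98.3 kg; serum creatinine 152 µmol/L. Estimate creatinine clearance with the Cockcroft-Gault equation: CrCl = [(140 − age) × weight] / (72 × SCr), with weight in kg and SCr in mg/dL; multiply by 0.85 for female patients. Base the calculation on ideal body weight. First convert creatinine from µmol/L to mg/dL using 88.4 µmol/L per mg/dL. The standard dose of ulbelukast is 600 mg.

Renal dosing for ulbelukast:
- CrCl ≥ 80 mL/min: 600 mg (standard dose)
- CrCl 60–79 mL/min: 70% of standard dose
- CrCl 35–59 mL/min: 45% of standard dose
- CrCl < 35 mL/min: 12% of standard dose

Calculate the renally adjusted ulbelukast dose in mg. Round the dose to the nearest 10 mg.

SCr = 152 / 88.4 = 1.719 mg/dL
CrCl = (140 − 92) × 98.3 / (72 × 1.719) × 0.85 = 4718.4 / 123.77 × 0.85 ≈ 32.4 mL/min
CrCl ≈ 32 mL/min → bracket < 35 mL/min.
12% of 600 mg = 72 mg → 70 mg

70 mg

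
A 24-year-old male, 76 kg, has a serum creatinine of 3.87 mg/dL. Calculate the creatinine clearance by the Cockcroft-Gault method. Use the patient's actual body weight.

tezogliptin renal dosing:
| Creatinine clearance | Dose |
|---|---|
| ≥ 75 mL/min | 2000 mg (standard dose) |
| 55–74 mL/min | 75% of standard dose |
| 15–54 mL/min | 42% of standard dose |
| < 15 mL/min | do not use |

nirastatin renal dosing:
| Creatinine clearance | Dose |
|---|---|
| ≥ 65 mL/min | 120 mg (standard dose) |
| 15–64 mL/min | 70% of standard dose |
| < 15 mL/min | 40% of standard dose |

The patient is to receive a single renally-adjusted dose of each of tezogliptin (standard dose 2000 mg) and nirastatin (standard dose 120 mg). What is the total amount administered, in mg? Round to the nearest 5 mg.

925 mg

CrCl = (140 − 24) × 76 / (72 × 3.87) = 8816.0 / 278.64 ≈ 31.6 mL/min
CrCl ≈ 32 mL/min.
tezogliptin: 15–54 mL/min → 42% of 2000 mg = 840 mg.
nirastatin: 15–64 mL/min → 70% of 120 mg = 84 mg.
Total = 840 + 84 = 924 mg.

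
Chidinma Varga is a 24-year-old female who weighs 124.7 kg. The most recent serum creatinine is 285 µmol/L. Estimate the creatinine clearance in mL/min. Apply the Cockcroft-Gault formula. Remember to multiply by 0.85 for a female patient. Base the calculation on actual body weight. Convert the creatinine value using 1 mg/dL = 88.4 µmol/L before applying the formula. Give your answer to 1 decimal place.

53.0 mL/min

SCr = 285 / 88.4 = 3.224 mg/dL
CrCl = (140 − 24) × 124.7 / (72 × 3.224) × 0.85 = 14465.2 / 232.13 × 0.85 ≈ 53.0 mL/min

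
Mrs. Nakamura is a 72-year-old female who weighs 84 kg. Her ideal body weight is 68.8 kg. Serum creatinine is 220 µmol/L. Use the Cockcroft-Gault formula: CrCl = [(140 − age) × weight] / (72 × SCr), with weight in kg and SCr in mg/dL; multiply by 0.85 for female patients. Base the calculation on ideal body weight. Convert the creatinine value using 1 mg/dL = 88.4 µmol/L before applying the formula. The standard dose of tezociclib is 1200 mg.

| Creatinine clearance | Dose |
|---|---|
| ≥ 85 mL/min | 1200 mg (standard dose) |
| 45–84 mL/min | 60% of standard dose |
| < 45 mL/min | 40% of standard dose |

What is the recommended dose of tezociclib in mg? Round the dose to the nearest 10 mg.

480 mg

SCr = 220 / 88.4 = 2.489 mg/dL
CrCl = (140 − 72) × 68.8 / (72 × 2.489) × 0.85 = 4678.4 / 179.21 × 0.85 ≈ 22.2 mL/min
CrCl ≈ 22 mL/min → bracket < 45 mL/min.
40% of 1200 mg = 480 mg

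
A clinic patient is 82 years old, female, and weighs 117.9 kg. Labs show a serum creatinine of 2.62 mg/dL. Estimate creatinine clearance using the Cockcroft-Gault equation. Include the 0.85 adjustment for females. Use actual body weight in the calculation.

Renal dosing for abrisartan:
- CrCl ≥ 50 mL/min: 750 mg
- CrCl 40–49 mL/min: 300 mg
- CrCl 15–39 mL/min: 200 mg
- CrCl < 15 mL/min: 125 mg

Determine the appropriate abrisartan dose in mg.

CrCl = (140 − 82) × 117.9 / (72 × 2.62) × 0.85 = 6838.2 / 188.64 × 0.85 ≈ 30.8 mL/min
CrCl ≈ 31 mL/min → bracket 15–39 mL/min.
Dose for this bracket: 200 mg.

200 mg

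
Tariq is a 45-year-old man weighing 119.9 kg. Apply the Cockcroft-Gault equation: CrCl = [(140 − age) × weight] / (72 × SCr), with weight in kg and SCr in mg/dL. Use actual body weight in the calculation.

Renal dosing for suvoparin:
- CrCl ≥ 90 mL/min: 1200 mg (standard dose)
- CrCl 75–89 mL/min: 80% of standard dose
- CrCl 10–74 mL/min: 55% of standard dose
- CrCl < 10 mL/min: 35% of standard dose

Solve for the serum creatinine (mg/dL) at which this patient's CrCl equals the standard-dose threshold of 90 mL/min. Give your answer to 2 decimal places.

Standard dose requires CrCl ≥ 90 mL/min.
Set (140 − 45) × 119.9 / (72 × SCr) = 90
SCr = (140 − 45) × 119.9 / (72 × 90) = 1.758 mg/dL

1.76 mg/dL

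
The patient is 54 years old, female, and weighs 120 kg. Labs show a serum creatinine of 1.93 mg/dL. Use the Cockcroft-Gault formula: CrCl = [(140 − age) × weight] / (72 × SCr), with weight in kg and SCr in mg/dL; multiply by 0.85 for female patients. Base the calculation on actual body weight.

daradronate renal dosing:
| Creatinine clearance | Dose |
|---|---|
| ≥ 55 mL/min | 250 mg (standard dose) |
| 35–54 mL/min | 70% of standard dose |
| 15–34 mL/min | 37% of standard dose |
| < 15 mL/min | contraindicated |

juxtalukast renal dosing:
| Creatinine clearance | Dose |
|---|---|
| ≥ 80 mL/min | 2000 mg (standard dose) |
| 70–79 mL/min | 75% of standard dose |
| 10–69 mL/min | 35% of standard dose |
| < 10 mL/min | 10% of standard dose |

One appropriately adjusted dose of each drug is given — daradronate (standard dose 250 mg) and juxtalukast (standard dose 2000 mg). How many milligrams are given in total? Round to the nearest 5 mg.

950 mg

CrCl = (140 − 54) × 120 / (72 × 1.93) × 0.85 = 10320.0 / 138.96 × 0.85 ≈ 63.1 mL/min
CrCl ≈ 63 mL/min.
daradronate: ≥ 55 mL/min → 100% of 250 mg = 250 mg.
juxtalukast: 10–69 mL/min → 35% of 2000 mg = 700 mg.
Total = 250 + 700 = 950 mg.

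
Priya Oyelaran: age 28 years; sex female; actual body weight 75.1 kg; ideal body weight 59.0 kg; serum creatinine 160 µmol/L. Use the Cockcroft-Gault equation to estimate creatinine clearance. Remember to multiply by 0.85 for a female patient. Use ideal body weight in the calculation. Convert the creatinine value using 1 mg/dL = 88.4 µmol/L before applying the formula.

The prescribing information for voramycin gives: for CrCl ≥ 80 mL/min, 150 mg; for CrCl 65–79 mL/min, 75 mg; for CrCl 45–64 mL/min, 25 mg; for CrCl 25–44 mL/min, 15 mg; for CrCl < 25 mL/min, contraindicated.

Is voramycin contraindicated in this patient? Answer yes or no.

SCr = 160 / 88.4 = 1.81 mg/dL
CrCl = (140 − 28) × 59 / (72 × 1.81) × 0.85 = 6608.0 / 130.32 × 0.85 ≈ 43.1 mL/min
CrCl ≈ 43 mL/min, which is ≥ 25 mL/min.

no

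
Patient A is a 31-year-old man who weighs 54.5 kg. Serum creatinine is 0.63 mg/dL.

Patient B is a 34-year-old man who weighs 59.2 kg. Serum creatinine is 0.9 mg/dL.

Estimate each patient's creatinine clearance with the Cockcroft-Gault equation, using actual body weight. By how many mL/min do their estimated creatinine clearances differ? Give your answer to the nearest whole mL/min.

Patient A: CrCl = (140 − 31) × 54.5 / (72 × 0.63) = 5940.5 / 45.36 ≈ 131.0 mL/min
Patient B: CrCl = (140 − 34) × 59.2 / (72 × 0.9) = 6275.2 / 64.80 ≈ 96.8 mL/min
|131.0 − 96.8| = 34.2 mL/min

34 mL/min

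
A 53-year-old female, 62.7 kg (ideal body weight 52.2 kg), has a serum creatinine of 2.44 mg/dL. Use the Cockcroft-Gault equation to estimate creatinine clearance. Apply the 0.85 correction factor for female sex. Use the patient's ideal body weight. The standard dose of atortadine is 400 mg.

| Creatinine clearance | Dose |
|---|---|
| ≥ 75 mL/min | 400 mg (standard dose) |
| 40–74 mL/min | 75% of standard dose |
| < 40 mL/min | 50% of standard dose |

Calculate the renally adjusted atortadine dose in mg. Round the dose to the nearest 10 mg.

CrCl = (140 − 53) × 52.2 / (72 × 2.44) × 0.85 = 4541.4 / 175.68 × 0.85 ≈ 22.0 mL/min
CrCl ≈ 22 mL/min → bracket < 40 mL/min.
50% of 400 mg = 200 mg

200 mg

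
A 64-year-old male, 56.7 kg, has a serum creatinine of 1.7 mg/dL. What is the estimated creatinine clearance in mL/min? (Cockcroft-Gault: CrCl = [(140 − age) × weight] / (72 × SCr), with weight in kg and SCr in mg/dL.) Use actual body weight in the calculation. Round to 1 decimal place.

CrCl = (140 − 64) × 56.7 / (72 × 1.7) = 4309.2 / 122.40 ≈ 35.2 mL/min

35.2 mL/min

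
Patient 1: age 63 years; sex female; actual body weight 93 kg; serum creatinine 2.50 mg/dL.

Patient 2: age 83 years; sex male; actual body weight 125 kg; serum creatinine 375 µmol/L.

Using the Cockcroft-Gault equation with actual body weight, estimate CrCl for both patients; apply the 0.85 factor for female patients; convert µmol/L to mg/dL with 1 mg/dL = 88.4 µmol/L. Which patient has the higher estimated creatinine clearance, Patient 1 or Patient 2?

Patient 1: CrCl = (140 − 63) × 93 / (72 × 2.5) × 0.85 = 7161.0 / 180.00 × 0.85 ≈ 33.8 mL/min
Patient 2: SCr = 375 / 88.4 = 4.242 mg/dL
Patient 2: CrCl = (140 − 83) × 125 / (72 × 4.242) = 7125.0 / 305.42 ≈ 23.3 mL/min
33.8 vs 23.3 mL/min → Patient 1 is higher.

Patient 1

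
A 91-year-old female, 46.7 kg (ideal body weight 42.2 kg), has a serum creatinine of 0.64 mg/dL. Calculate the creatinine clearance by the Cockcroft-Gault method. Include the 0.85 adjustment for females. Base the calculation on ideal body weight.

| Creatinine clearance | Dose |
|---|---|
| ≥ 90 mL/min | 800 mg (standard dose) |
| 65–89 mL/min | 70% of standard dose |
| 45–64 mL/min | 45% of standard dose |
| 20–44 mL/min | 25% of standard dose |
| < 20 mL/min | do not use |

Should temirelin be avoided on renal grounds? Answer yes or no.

no

CrCl = (140 − 91) × 42.2 / (72 × 0.64) × 0.85 = 2067.8 / 46.08 × 0.85 ≈ 38.1 mL/min
CrCl ≈ 38 mL/min, which is ≥ 20 mL/min.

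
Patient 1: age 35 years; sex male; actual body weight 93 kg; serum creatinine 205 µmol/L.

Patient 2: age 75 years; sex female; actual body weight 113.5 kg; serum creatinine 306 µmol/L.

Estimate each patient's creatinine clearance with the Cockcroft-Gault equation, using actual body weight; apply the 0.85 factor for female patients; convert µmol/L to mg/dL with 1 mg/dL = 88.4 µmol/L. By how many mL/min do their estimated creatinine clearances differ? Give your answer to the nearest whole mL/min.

Patient 1: SCr = 205 / 88.4 = 2.319 mg/dL
Patient 1: CrCl = (140 − 35) × 93 / (72 × 2.319) = 9765.0 / 166.97 ≈ 58.5 mL/min
Patient 2: SCr = 306 / 88.4 = 3.462 mg/dL
Patient 2: CrCl = (140 − 75) × 113.5 / (72 × 3.462) × 0.85 = 7377.5 / 249.26 × 0.85 ≈ 25.2 mL/min
|58.5 − 25.2| = 33.3 mL/min

33 mL/min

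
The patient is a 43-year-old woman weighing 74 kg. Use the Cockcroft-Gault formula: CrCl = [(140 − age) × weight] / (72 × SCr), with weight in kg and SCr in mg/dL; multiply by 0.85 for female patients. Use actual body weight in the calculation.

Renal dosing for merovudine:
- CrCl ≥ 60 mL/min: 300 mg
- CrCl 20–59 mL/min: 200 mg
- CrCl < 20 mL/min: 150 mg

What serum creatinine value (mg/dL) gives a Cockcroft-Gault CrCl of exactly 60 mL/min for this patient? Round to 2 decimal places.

1.41 mg/dL

Standard dose requires CrCl ≥ 60 mL/min.
Set (140 − 43) × 74 × 0.85 / (72 × SCr) = 60
SCr = (140 − 43) × 74 × 0.85 / (72 × 60) = 1.412 mg/dL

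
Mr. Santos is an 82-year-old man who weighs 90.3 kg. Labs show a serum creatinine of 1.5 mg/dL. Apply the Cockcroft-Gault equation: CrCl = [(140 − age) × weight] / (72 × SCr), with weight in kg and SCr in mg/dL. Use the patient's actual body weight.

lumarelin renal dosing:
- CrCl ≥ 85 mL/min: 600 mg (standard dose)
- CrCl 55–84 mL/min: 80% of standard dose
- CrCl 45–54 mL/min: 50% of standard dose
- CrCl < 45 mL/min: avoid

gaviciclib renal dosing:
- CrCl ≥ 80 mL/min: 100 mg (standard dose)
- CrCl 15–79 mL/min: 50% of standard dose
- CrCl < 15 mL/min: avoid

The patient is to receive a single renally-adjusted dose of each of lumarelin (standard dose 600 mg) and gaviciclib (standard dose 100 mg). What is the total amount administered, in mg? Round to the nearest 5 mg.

350 mg

CrCl = (140 − 82) × 90.3 / (72 × 1.5) = 5237.4 / 108.00 ≈ 48.5 mL/min
CrCl ≈ 48 mL/min.
lumarelin: 45–54 mL/min → 50% of 600 mg = 300 mg.
gaviciclib: 15–79 mL/min → 50% of 100 mg = 50 mg.
Total = 300 + 50 = 350 mg.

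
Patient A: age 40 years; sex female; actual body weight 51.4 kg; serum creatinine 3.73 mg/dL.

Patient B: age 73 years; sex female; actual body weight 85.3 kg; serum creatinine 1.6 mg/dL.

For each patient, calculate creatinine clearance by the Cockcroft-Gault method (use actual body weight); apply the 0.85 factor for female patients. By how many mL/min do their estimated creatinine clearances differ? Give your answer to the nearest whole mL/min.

26 mL/min

Patient A: CrCl = (140 − 40) × 51.4 / (72 × 3.73) × 0.85 = 5140.0 / 268.56 × 0.85 ≈ 16.3 mL/min
Patient B: CrCl = (140 − 73) × 85.3 / (72 × 1.6) × 0.85 = 5715.1 / 115.20 × 0.85 ≈ 42.2 mL/min
|16.3 − 42.2| = 25.9 mL/min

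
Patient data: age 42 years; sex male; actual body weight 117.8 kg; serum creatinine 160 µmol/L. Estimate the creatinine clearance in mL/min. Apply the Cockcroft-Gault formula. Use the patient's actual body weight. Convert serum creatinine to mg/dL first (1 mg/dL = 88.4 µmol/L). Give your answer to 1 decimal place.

88.6 mL/min

SCr = 160 / 88.4 = 1.81 mg/dL
CrCl = (140 − 42) × 117.8 / (72 × 1.81) = 11544.4 / 130.32 ≈ 88.6 mL/min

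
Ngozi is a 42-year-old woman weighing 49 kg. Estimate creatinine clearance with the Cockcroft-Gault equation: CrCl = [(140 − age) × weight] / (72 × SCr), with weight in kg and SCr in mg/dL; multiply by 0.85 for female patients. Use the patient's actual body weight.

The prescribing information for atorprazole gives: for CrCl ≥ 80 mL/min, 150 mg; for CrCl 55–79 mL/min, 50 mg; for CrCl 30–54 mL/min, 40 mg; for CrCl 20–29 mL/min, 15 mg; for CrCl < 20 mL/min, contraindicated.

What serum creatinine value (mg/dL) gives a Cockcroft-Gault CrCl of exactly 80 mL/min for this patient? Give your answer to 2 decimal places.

0.71 mg/dL

Standard dose requires CrCl ≥ 80 mL/min.
Set (140 − 42) × 49 × 0.85 / (72 × SCr) = 80
SCr = (140 − 42) × 49 × 0.85 / (72 × 80) = 0.709 mg/dL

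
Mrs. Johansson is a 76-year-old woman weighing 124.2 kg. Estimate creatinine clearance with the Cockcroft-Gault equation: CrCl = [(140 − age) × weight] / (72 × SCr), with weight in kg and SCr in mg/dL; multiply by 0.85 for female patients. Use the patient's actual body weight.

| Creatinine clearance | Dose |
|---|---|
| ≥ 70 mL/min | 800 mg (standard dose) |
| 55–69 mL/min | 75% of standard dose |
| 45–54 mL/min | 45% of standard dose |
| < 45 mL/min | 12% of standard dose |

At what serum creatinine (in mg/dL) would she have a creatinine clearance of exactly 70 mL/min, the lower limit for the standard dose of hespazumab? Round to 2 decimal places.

Standard dose requires CrCl ≥ 70 mL/min.
Set (140 − 76) × 124.2 × 0.85 / (72 × SCr) = 70
SCr = (140 − 76) × 124.2 × 0.85 / (72 × 70) = 1.341 mg/dL

1.34 mg/dL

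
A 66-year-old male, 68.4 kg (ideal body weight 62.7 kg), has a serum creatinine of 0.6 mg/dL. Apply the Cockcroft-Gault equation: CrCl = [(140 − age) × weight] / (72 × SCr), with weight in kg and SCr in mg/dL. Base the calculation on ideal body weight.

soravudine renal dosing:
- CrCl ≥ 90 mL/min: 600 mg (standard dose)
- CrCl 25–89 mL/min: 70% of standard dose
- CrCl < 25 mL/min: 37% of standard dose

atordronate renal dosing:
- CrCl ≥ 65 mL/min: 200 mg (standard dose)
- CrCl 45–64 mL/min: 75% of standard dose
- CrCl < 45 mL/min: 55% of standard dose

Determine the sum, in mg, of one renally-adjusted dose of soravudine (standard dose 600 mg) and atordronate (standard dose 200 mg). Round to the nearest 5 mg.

CrCl = (140 − 66) × 62.7 / (72 × 0.6) = 4639.8 / 43.20 ≈ 107.4 mL/min
CrCl ≈ 107 mL/min.
soravudine: ≥ 90 mL/min → 100% of 600 mg = 600 mg.
atordronate: ≥ 65 mL/min → 100% of 200 mg = 200 mg.
Total = 600 + 200 = 800 mg.

800 mg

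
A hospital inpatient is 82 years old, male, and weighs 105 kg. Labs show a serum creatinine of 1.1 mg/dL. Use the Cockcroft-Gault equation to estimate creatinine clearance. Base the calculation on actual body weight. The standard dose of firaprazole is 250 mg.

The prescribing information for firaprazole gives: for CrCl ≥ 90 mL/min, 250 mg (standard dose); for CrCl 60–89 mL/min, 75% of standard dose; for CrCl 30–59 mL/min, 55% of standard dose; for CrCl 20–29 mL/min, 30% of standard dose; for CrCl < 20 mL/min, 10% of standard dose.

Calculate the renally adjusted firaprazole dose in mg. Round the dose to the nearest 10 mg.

190 mg

CrCl = (140 − 82) × 105 / (72 × 1.1) = 6090.0 / 79.20 ≈ 76.9 mL/min
CrCl ≈ 77 mL/min → bracket 60–89 mL/min.
75% of 250 mg = 187.5 mg → 190 mg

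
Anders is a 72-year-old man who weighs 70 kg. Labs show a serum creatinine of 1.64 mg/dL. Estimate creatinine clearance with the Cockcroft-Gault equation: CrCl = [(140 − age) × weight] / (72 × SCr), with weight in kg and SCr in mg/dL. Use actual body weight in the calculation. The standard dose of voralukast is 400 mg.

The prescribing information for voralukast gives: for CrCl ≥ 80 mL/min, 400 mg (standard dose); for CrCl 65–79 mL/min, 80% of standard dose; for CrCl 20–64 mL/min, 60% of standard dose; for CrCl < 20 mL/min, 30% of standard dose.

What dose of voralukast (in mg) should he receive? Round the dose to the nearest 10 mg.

CrCl = (140 − 72) × 70 / (72 × 1.64) = 4760.0 / 118.08 ≈ 40.3 mL/min
CrCl ≈ 40 mL/min → bracket 20–64 mL/min.
60% of 400 mg = 240 mg

240 mg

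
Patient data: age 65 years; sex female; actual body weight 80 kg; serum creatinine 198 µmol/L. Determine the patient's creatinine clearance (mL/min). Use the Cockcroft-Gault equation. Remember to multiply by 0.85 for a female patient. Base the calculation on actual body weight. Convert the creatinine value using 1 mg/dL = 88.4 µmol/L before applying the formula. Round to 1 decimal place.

31.6 mL/min

SCr = 198 / 88.4 = 2.24 mg/dL
CrCl = (140 − 65) × 80 / (72 × 2.24) × 0.85 = 6000.0 / 161.28 × 0.85 ≈ 31.6 mL/min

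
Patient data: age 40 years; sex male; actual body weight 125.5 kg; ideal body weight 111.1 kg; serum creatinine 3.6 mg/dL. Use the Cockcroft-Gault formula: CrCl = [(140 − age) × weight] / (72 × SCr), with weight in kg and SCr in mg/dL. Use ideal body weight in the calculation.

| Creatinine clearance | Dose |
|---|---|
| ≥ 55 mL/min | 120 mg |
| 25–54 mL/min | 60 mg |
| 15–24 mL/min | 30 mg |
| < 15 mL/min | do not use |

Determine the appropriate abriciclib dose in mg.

CrCl = (140 − 40) × 111.1 / (72 × 3.6) = 11110.0 / 259.20 ≈ 42.9 mL/min
CrCl ≈ 43 mL/min → bracket 25–54 mL/min.
Dose for this bracket: 60 mg.

60 mg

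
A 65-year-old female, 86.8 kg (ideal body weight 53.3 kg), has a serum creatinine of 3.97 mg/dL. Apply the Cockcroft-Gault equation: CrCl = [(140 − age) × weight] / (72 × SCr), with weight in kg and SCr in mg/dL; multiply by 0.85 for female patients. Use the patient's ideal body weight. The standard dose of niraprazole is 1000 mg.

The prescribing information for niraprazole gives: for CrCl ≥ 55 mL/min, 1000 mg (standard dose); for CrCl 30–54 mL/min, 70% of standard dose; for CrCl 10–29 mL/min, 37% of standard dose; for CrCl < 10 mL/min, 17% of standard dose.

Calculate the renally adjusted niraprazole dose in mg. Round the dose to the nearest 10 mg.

370 mg

CrCl = (140 − 65) × 53.3 / (72 × 3.97) × 0.85 = 3997.5 / 285.84 × 0.85 ≈ 11.9 mL/min
CrCl ≈ 12 mL/min → bracket 10–29 mL/min.
37% of 1000 mg = 370 mg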